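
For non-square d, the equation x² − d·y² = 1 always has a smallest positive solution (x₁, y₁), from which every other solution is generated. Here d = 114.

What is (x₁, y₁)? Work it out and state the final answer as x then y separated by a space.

√114 → a₀=10, period (1,2,10,2,1,20); ℓ=6 even so k=5
a_0=10:  p_0=10·1+0=10,  q_0=10·0+1=1
a_1=1:  p_1=1·10+1=11,  q_1=1·1+0=1
a_2=2:  p_2=2·11+10=32,  q_2=2·1+1=3
a_3=10:  p_3=10·32+11=331,  q_3=10·3+1=31
a_4=2:  p_4=2·331+32=694,  q_4=2·31+3=65
a_5=1:  p_5=1·694+331=1025,  q_5=1·65+31=96
fundamental: x₁=1025, y₁=96  (since 1050625 − 114·9216 = 1)

1025 96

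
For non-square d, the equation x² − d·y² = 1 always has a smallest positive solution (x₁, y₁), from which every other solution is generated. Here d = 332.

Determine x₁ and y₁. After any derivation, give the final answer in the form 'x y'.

d=332: √d = [18; 4,1,1,8,1,1,4,36] (ℓ=8, even), read p_7/q_7
a_0=18:  p_0=18·1+0=18,  q_0=18·0+1=1
a_1=4:  p_1=4·18+1=73,  q_1=4·1+0=4
a_2=1:  p_2=1·73+18=91,  q_2=1·4+1=5
a_3=1:  p_3=1·91+73=164,  q_3=1·5+4=9
…
a_5=1:  p_5=1·1403+164=1567,  q_5=1·77+9=86
a_6=1:  p_6=1·1567+1403=2970,  q_6=1·86+77=163
a_7=4:  p_7=4·2970+1567=13447,  q_7=4·163+86=738
→ (13447, 738).  Check: 13447²=180821809, 332·738²=180821808, difference 1.

13447 738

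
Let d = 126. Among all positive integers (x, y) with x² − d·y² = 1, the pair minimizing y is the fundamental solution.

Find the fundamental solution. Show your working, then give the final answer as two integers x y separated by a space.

449 40

[11; 4,2,4,22] for √126; ℓ=4 ⇒ convergent index 3
k=0  a_k=11  p_k/q_k = 11/1
k=1  a_k=4  p_k/q_k = 45/4
k=2  a_k=2  p_k/q_k = 101/9
k=3  a_k=4  p_k/q_k = 449/40
(x₁, y₁) = (449, 40);  449² − 126·40² = 1 ✓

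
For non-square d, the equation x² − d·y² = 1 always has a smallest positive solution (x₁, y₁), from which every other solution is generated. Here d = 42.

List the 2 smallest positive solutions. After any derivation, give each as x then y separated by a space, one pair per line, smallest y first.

d=42: √d = [6; 2,12] (ℓ=2, even), read p_1/q_1
i=0: a=6 ⇒ p=6, q=1
i=1: a=2 ⇒ p=13, q=2
→ (13, 2).  Check: 13²=169, 42·2²=168, difference 1.
(13+2√42)^2 = 337 + 52√42

13 2
337 52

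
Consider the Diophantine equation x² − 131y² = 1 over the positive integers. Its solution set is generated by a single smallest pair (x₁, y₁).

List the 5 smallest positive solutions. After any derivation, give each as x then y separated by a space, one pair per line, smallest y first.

d=131: √d = [11; 2,4,11,4,2,22] (ℓ=6, even), read p_5/q_5
step 0: (11, 1)  from 11·(1,0) + (0,1)
…
step 3: (1156, 101)  from 11·(103,9) + (23,2)
step 4: (4727, 413)  from 4·(1156,101) + (103,9)
step 5: (10610, 927)  from 2·(4727,413) + (1156,101)
(x₁, y₁) = (10610, 927);  10610² − 131·927² = 1 ✓
(10610+927√131)^2 = 225144199 + 19670940√131
(10610+927√131)^3 = 4777559892170 + 417417345873√131
(10610+927√131)^4 = 101379820686703201 + 8857596059754120√131
(10610+927√131)^5 = 2151279790194282033050 + 187958187970565080527√131

10610 927
225144199 19670940
4777559892170 417417345873
101379820686703201 8857596059754120
2151279790194282033050 187958187970565080527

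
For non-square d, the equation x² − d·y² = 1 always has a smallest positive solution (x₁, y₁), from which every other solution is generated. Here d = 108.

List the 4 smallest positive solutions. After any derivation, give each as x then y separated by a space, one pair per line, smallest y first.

√108 → a₀=10, period (2,1,1,4,1,1,2,20); ℓ=8 even so k=7
step 0: (10, 1)  from 10·(1,0) + (0,1)
…
step 6: (530, 51)  from 1·(291,28) + (239,23)
step 7: (1351, 130)  from 2·(530,51) + (291,28)
(x₁, y₁) = (1351, 130);  1351² − 108·130² = 1 ✓
k=2:  x_2 = 1351·1351+108·130·130 = 3650401,  y_2 = 1351·130+130·1351 = 351260
k=3:  x_3 = 1351·3650401+108·130·351260 = 9863382151,  y_3 = 1351·351260+130·3650401 = 949104390
k=4:  x_4 = 1351·9863382151+108·130·949104390 = 26650854921601,  y_4 = 1351·949104390+130·9863382151 = 2564479710520

1351 130
3650401 351260
9863382151 949104390
26650854921601 2564479710520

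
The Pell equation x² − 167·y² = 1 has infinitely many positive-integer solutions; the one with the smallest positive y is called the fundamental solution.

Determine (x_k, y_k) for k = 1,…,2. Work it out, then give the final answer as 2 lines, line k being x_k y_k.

168 13
56447 4368

√167 = [12; 1,11,1,24, …], period ℓ=4 (even) → k=3
step 0: (12, 1)  from 12·(1,0) + (0,1)
step 1: (13, 1)  from 1·(12,1) + (1,0)
step 2: (155, 12)  from 11·(13,1) + (12,1)
step 3: (168, 13)  from 1·(155,12) + (13,1)
fundamental: x₁=168, y₁=13  (since 28224 − 167·169 = 1)
(168+13√167)^2 = 56447 + 4368√167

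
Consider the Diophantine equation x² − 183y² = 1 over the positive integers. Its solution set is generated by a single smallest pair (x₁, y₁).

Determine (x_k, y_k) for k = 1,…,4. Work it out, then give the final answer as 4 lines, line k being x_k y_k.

487 36
474337 35064
462003751 34152300
449991179137 33264305136

√183 → a₀=13, period (1,1,8,1,1,26); ℓ=6 even so k=5
step 0: (13, 1)  from 13·(1,0) + (0,1)
…
step 4: (257, 19)  from 1·(230,17) + (27,2)
step 5: (487, 36)  from 1·(257,19) + (230,17)
→ (487, 36).  Check: 487²=237169, 183·36²=237168, difference 1.
n=2: (487,36)∘(487,36) = (487·487+183·36·36, 487·36+36·487) = (474337,35064)
n=3: (474337,35064)∘(487,36) = (487·474337+183·36·35064, 487·35064+36·474337) = (462003751,34152300)
n=4: (462003751,34152300)∘(487,36) = (487·462003751+183·36·34152300, 487·34152300+36·462003751) = (449991179137,33264305136)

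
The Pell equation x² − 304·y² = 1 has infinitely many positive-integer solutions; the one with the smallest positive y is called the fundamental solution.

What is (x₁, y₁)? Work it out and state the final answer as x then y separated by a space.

√304 → a₀=17, period (2,3,2,1,1,1,1,1,2,3,2,34); ℓ=12 even so k=11
a_0=17:  p_0=17·1+0=17,  q_0=17·0+1=1
…
a_2=3:  p_2=3·35+17=122,  q_2=3·2+1=7
a_3=2:  p_3=2·122+35=279,  q_3=2·7+2=16
a_4=1:  p_4=1·279+122=401,  q_4=1·16+7=23
a_5=1:  p_5=1·401+279=680,  q_5=1·23+16=39
…
a_8=1:  p_8=1·1761+1081=2842,  q_8=1·101+62=163
…
a_10=3:  p_10=3·7445+2842=25177,  q_10=3·427+163=1444
a_11=2:  p_11=2·25177+7445=57799,  q_11=2·1444+427=3315
fundamental: x₁=57799, y₁=3315  (since 3340724401 − 304·10989225 = 1)

57799 3315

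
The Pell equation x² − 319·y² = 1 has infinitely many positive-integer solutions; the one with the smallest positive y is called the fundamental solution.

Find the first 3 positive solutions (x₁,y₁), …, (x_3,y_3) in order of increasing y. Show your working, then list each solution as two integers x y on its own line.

12901780 722361
332911854336799 18639485405160
8590311008090840302660 480965080021169647239

d=319: √d = [17; 1,6,5,1,4,…,6,1,34] (ℓ=14, even), read p_13/q_13
a_0=17:  p_0=17·1+0=17,  q_0=17·0+1=1
a_1=1:  p_1=1·17+1=18,  q_1=1·1+0=1
a_2=6:  p_2=6·18+17=125,  q_2=6·1+1=7
a_3=5:  p_3=5·125+18=643,  q_3=5·7+1=36
a_4=1:  p_4=1·643+125=768,  q_4=1·36+7=43
a_5=4:  p_5=4·768+643=3715,  q_5=4·43+36=208
a_6=3:  p_6=3·3715+768=11913,  q_6=3·208+43=667
a_7=1:  p_7=1·11913+3715=15628,  q_7=1·667+208=875
a_8=3:  p_8=3·15628+11913=58797,  q_8=3·875+667=3292
a_9=4:  p_9=4·58797+15628=250816,  q_9=4·3292+875=14043
a_10=1:  p_10=1·250816+58797=309613,  q_10=1·14043+3292=17335
a_11=5:  p_11=5·309613+250816=1798881,  q_11=5·17335+14043=100718
a_12=6:  p_12=6·1798881+309613=11102899,  q_12=6·100718+17335=621643
a_13=1:  p_13=1·11102899+1798881=12901780,  q_13=1·621643+100718=722361
→ (12901780, 722361).  Check: 12901780²=166455927168400, 319·722361²=166455927168399, difference 1.
k=2:  x_2 = 12901780·12901780+319·722361·722361 = 332911854336799,  y_2 = 12901780·722361+722361·12901780 = 18639485405160
k=3:  x_3 = 12901780·332911854336799+319·722361·18639485405160 = 8590311008090840302660,  y_3 = 12901780·18639485405160+722361·332911854336799 = 480965080021169647239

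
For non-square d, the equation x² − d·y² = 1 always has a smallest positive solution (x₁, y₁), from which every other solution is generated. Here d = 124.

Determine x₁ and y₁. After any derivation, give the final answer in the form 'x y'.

4620799 414960

[11; 7,2,1,1,1,…,2,7,22] for √124; ℓ=16 ⇒ convergent index 15
step 0: (11, 1)  from 11·(1,0) + (0,1)
step 1: (78, 7)  from 7·(11,1) + (1,0)
step 2: (167, 15)  from 2·(78,7) + (11,1)
step 3: (245, 22)  from 1·(167,15) + (78,7)
step 4: (412, 37)  from 1·(245,22) + (167,15)
…
step 6: (2383, 214)  from 3·(657,59) + (412,37)
step 7: (3040, 273)  from 1·(2383,214) + (657,59)
…
step 10: (67292, 6043)  from 3·(17583,1579) + (14543,1306)
step 11: (84875, 7622)  from 1·(67292,6043) + (17583,1579)
…
step 13: (237042, 21287)  from 1·(152167,13665) + (84875,7622)
step 14: (626251, 56239)  from 2·(237042,21287) + (152167,13665)
step 15: (4620799, 414960)  from 7·(626251,56239) + (237042,21287)
fundamental: x₁=4620799, y₁=414960  (since 21351783398401 − 124·172191801600 = 1)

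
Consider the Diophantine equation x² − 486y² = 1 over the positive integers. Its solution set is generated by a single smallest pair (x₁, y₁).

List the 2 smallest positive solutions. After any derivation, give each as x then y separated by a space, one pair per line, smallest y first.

d=486: √d = [22; 22,44] (ℓ=2, even), read p_1/q_1
step 0: (22, 1)  from 22·(1,0) + (0,1)
step 1: (485, 22)  from 22·(22,1) + (1,0)
fundamental: x₁=485, y₁=22  (since 235225 − 486·484 = 1)
(485+22√486)^2 = 470449 + 21340√486

485 22
470449 21340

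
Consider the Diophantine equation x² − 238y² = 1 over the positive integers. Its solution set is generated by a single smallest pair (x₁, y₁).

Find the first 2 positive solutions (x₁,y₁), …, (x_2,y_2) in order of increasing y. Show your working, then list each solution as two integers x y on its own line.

√238 = [15; 2,2,1,14,1,2,2,30, …], period ℓ=8 (even) → k=7
a_0=15:  p_0=15·1+0=15,  q_0=15·0+1=1
…
a_6=2:  p_6=2·1697+1589=4983,  q_6=2·110+103=323
a_7=2:  p_7=2·4983+1697=11663,  q_7=2·323+110=756
→ (11663, 756).  Check: 11663²=136025569, 238·756²=136025568, difference 1.
n=2: (11663,756)∘(11663,756) = (11663·11663+238·756·756, 11663·756+756·11663) = (272051137,17634456)

11663 756
272051137 17634456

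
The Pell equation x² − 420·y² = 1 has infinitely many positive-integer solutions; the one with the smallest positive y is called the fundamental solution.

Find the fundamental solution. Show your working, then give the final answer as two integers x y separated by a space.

41 2

[20; 2,40] for √420; ℓ=2 ⇒ convergent index 1
step 0: (20, 1)  from 20·(1,0) + (0,1)
step 1: (41, 2)  from 2·(20,1) + (1,0)
→ (41, 2).  Check: 41²=1681, 420·2²=1680, difference 1.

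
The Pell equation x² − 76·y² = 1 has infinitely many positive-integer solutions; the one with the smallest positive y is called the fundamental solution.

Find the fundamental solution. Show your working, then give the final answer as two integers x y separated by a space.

√76 → a₀=8, period (1,2,1,1,5,4,5,1,1,2,1,16); ℓ=12 even so k=11
k=0  a_k=8  p_k/q_k = 8/1
…
k=2  a_k=2  p_k/q_k = 26/3
k=3  a_k=1  p_k/q_k = 35/4
k=4  a_k=1  p_k/q_k = 61/7
…
k=7  a_k=5  p_k/q_k = 7445/854
…
k=10  a_k=2  p_k/q_k = 41488/4759
k=11  a_k=1  p_k/q_k = 57799/6630
fundamental: x₁=57799, y₁=6630  (since 3340724401 − 76·43956900 = 1)

57799 6630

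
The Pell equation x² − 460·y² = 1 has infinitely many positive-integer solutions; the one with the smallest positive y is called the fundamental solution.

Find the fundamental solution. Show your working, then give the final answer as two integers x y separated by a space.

d=460: √d = [21; 2,4,3,1,2,10,2,1,3,4,2,42] (ℓ=12, even), read p_11/q_11
i=0: a=21 ⇒ p=21, q=1
i=1: a=2 ⇒ p=43, q=2
i=2: a=4 ⇒ p=193, q=9
i=3: a=3 ⇒ p=622, q=29
i=4: a=1 ⇒ p=815, q=38
i=5: a=2 ⇒ p=2252, q=105
i=6: a=10 ⇒ p=23335, q=1088
…
i=8: a=1 ⇒ p=72257, q=3369
…
i=10: a=4 ⇒ p=1135029, q=52921
i=11: a=2 ⇒ p=2535751, q=118230
(x₁, y₁) = (2535751, 118230);  2535751² − 460·118230² = 1 ✓

2535751 118230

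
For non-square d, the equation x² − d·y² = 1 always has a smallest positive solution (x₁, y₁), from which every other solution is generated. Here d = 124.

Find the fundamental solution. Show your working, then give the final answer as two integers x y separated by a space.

√124 = [11; 7,2,1,1,1,…,2,7,22, …], period ℓ=16 (even) → k=15
step 0: (11, 1)  from 11·(1,0) + (0,1)
…
step 2: (167, 15)  from 2·(78,7) + (11,1)
…
step 4: (412, 37)  from 1·(245,22) + (167,15)
step 5: (657, 59)  from 1·(412,37) + (245,22)
…
step 9: (17583, 1579)  from 1·(14543,1306) + (3040,273)
…
step 11: (84875, 7622)  from 1·(67292,6043) + (17583,1579)
…
step 13: (237042, 21287)  from 1·(152167,13665) + (84875,7622)
step 14: (626251, 56239)  from 2·(237042,21287) + (152167,13665)
step 15: (4620799, 414960)  from 7·(626251,56239) + (237042,21287)
fundamental: x₁=4620799, y₁=414960  (since 21351783398401 − 124·172191801600 = 1)

4620799 414960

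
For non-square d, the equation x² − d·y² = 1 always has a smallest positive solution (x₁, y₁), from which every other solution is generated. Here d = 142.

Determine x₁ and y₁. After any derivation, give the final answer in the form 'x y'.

d=142: √d = [11; 1,10,1,22] (ℓ=4, even), read p_3/q_3
k=0  a_k=11  p_k/q_k = 11/1
…
k=2  a_k=10  p_k/q_k = 131/11
k=3  a_k=1  p_k/q_k = 143/12
fundamental: x₁=143, y₁=12  (since 20449 − 142·144 = 1)

143 12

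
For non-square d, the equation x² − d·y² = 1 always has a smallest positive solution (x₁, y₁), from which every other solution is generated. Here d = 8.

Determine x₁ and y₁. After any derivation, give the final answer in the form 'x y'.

3 1

√8 = [2; 1,4, …], period ℓ=2 (even) → k=1
step 0: (2, 1)  from 2·(1,0) + (0,1)
step 1: (3, 1)  from 1·(2,1) + (1,0)
fundamental: x₁=3, y₁=1  (since 9 − 8·1 = 1)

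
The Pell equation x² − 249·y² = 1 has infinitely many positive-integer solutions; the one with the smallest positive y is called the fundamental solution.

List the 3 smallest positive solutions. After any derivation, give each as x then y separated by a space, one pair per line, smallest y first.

√249 = [15; 1,3,1,1,5,…,3,1,30, …], period ℓ=16 (even) → k=15
i=0: a=15 ⇒ p=15, q=1
i=1: a=1 ⇒ p=16, q=1
i=2: a=3 ⇒ p=63, q=4
i=3: a=1 ⇒ p=79, q=5
…
i=6: a=1 ⇒ p=931, q=59
i=7: a=3 ⇒ p=3582, q=227
i=8: a=10 ⇒ p=36751, q=2329
i=9: a=3 ⇒ p=113835, q=7214
i=10: a=1 ⇒ p=150586, q=9543
i=11: a=5 ⇒ p=866765, q=54929
i=12: a=1 ⇒ p=1017351, q=64472
i=13: a=1 ⇒ p=1884116, q=119401
i=14: a=3 ⇒ p=6669699, q=422675
i=15: a=1 ⇒ p=8553815, q=542076
→ (8553815, 542076).  Check: 8553815²=73167751054225, 249·542076²=73167751054224, difference 1.
(x_2, y_2) = (8553815·8553815 + 249·542076·542076, 8553815·542076 + 542076·8553815) = (146335502108449, 9273635639880)
(x_3, y_3) = (8553815·146335502108449 + 249·542076·9273635639880, 8553815·9273635639880 + 542076·146335502108449) = (2503453625935556812055, 158649927281879742324)

8553815 542076
146335502108449 9273635639880
2503453625935556812055 158649927281879742324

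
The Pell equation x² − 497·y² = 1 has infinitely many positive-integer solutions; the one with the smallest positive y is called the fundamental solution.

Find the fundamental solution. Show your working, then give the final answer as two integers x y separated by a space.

1201887 53912

√497 → a₀=22, period (3,2,2,5,6,5,2,2,3,44); ℓ=10 even so k=9
i=0: a=22 ⇒ p=22, q=1
i=1: a=3 ⇒ p=67, q=3
…
i=3: a=2 ⇒ p=379, q=17
i=4: a=5 ⇒ p=2051, q=92
i=5: a=6 ⇒ p=12685, q=569
…
i=8: a=2 ⇒ p=352750, q=15823
i=9: a=3 ⇒ p=1201887, q=53912
→ (1201887, 53912).  Check: 1201887²=1444532360769, 497·53912²=1444532360768, difference 1.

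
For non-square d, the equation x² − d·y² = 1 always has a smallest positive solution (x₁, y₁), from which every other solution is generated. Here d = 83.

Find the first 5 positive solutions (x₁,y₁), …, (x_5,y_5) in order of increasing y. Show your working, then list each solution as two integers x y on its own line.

[9; 9,18] for √83; ℓ=2 ⇒ convergent index 1
a_0=9:  p_0=9·1+0=9,  q_0=9·0+1=1
a_1=9:  p_1=9·9+1=82,  q_1=9·1+0=9
fundamental: x₁=82, y₁=9  (since 6724 − 83·81 = 1)
(x_2, y_2) = (82·82 + 83·9·9, 82·9 + 9·82) = (13447, 1476)
(x_3, y_3) = (82·13447 + 83·9·1476, 82·1476 + 9·13447) = (2205226, 242055)
(x_4, y_4) = (82·2205226 + 83·9·242055, 82·242055 + 9·2205226) = (361643617, 39695544)
(x_5, y_5) = (82·361643617 + 83·9·39695544, 82·39695544 + 9·361643617) = (59307347962, 6509827161)

82 9
13447 1476
2205226 242055
361643617 39695544
59307347962 6509827161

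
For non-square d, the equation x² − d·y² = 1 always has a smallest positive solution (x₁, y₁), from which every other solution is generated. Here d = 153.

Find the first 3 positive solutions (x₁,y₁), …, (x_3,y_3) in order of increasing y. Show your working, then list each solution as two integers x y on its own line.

2177 176
9478657 766304
41270070401 3336487440

√153 → a₀=12, period (2,1,2,2,2,1,2,24); ℓ=8 even so k=7
k=0  a_k=12  p_k/q_k = 12/1
k=1  a_k=2  p_k/q_k = 25/2
…
k=3  a_k=2  p_k/q_k = 99/8
k=4  a_k=2  p_k/q_k = 235/19
k=5  a_k=2  p_k/q_k = 569/46
k=6  a_k=1  p_k/q_k = 804/65
k=7  a_k=2  p_k/q_k = 2177/176
fundamental: x₁=2177, y₁=176  (since 4739329 − 153·30976 = 1)
(x_2, y_2) = (2177·2177 + 153·176·176, 2177·176 + 176·2177) = (9478657, 766304)
(x_3, y_3) = (2177·9478657 + 153·176·766304, 2177·766304 + 176·9478657) = (41270070401, 3336487440)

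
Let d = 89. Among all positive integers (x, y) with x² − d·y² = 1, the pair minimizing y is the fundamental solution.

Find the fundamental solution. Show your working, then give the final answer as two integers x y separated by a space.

500001 53000

√89 → a₀=9, period (2,3,3,2,18); ℓ=5 odd so k=9
a_0=9:  p_0=9·1+0=9,  q_0=9·0+1=1
a_1=2:  p_1=2·9+1=19,  q_1=2·1+0=2
a_2=3:  p_2=3·19+9=66,  q_2=3·2+1=7
a_3=3:  p_3=3·66+19=217,  q_3=3·7+2=23
a_4=2:  p_4=2·217+66=500,  q_4=2·23+7=53
a_5=18:  p_5=18·500+217=9217,  q_5=18·53+23=977
a_6=2:  p_6=2·9217+500=18934,  q_6=2·977+53=2007
a_7=3:  p_7=3·18934+9217=66019,  q_7=3·2007+977=6998
a_8=3:  p_8=3·66019+18934=216991,  q_8=3·6998+2007=23001
a_9=2:  p_9=2·216991+66019=500001,  q_9=2·23001+6998=53000
→ (500001, 53000).  Check: 500001²=250001000001, 89·53000²=250001000000, difference 1.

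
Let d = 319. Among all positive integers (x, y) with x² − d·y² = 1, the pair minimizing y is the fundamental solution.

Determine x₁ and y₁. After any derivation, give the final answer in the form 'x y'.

12901780 722361

√319 → a₀=17, period (1,6,5,1,4,…,6,1,34); ℓ=14 even so k=13
step 0: (17, 1)  from 17·(1,0) + (0,1)
step 1: (18, 1)  from 1·(17,1) + (1,0)
…
step 4: (768, 43)  from 1·(643,36) + (125,7)
step 5: (3715, 208)  from 4·(768,43) + (643,36)
step 6: (11913, 667)  from 3·(3715,208) + (768,43)
…
step 9: (250816, 14043)  from 4·(58797,3292) + (15628,875)
step 10: (309613, 17335)  from 1·(250816,14043) + (58797,3292)
…
step 12: (11102899, 621643)  from 6·(1798881,100718) + (309613,17335)
step 13: (12901780, 722361)  from 1·(11102899,621643) + (1798881,100718)
(x₁, y₁) = (12901780, 722361);  12901780² − 319·722361² = 1 ✓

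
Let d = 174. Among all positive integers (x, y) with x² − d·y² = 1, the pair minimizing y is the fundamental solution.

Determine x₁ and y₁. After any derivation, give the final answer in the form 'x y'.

1451 110

d=174: √d = [13; 5,4,5,26] (ℓ=4, even), read p_3/q_3
i=0: a=13 ⇒ p=13, q=1
…
i=2: a=4 ⇒ p=277, q=21
i=3: a=5 ⇒ p=1451, q=110
(x₁, y₁) = (1451, 110);  1451² − 174·110² = 1 ✓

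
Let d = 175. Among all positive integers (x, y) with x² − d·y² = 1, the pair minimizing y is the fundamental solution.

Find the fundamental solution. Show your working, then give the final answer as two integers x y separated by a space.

2024 153

√175 = [13; 4,2,1,2,4,26, …], period ℓ=6 (even) → k=5
k=0  a_k=13  p_k/q_k = 13/1
k=1  a_k=4  p_k/q_k = 53/4
…
k=4  a_k=2  p_k/q_k = 463/35
k=5  a_k=4  p_k/q_k = 2024/153
(x₁, y₁) = (2024, 153);  2024² − 175·153² = 1 ✓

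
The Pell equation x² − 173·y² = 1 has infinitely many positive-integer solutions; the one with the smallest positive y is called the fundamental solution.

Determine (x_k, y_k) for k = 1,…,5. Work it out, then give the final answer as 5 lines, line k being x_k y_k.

√173 → a₀=13, period (6,1,1,6,26); ℓ=5 odd so k=9
i=0: a=13 ⇒ p=13, q=1
…
i=2: a=1 ⇒ p=92, q=7
…
i=4: a=6 ⇒ p=1118, q=85
…
i=6: a=6 ⇒ p=176552, q=13423
i=7: a=1 ⇒ p=205791, q=15646
i=8: a=1 ⇒ p=382343, q=29069
i=9: a=6 ⇒ p=2499849, q=190060
→ (2499849, 190060).  Check: 2499849²=6249245022801, 173·190060²=6249245022800, difference 1.
(x_2, y_2) = (2499849·2499849 + 173·190060·190060, 2499849·190060 + 190060·2499849) = (12498490045601, 950242601880)
(x_3, y_3) = (2499849·12498490045601 + 173·190060·950242601880, 2499849·950242601880 + 190060·12498490045601) = (62488675684008728649, 4750926036134042180)
(x_4, y_4) = (2499849·62488675684008728649 + 173·190060·4750926036134042180, 2499849·4750926036134042180 + 190060·62488675684008728649) = (312424506839974574118902401, 23753195401006348176659760)
(x_5, y_5) = (2499849·312424506839974574118902401 + 173·190060·23753195401006348176659760, 2499849·23753195401006348176659760 + 190060·312424506839974574118902401) = (1562028181998744709597444087746249, 118758803540015886040113314710300)

2499849 190060
12498490045601 950242601880
62488675684008728649 4750926036134042180
312424506839974574118902401 23753195401006348176659760
1562028181998744709597444087746249 118758803540015886040113314710300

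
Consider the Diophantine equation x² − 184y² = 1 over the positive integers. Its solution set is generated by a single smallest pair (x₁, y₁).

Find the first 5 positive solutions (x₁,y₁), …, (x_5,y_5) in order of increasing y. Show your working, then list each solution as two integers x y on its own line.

√184 → a₀=13, period (1,1,3,2,1,2,1,2,3,1,1,26); ℓ=12 even so k=11
i=0: a=13 ⇒ p=13, q=1
i=1: a=1 ⇒ p=14, q=1
i=2: a=1 ⇒ p=27, q=2
i=3: a=3 ⇒ p=95, q=7
…
i=5: a=1 ⇒ p=312, q=23
i=6: a=2 ⇒ p=841, q=62
…
i=10: a=1 ⇒ p=13741, q=1013
i=11: a=1 ⇒ p=24335, q=1794
→ (24335, 1794).  Check: 24335²=592192225, 184·1794²=592192224, difference 1.
(x_2, y_2) = (24335·24335 + 184·1794·1794, 24335·1794 + 1794·24335) = (1184384449, 87313980)
(x_3, y_3) = (24335·1184384449 + 184·1794·87313980, 24335·87313980 + 1794·1184384449) = (57643991108495, 4249571404806)
(x_4, y_4) = (24335·57643991108495 + 184·1794·4249571404806, 24335·4249571404806 + 1794·57643991108495) = (2805533046066067201, 206826640184594040)
(x_5, y_5) = (24335·2805533046066067201 + 184·1794·206826640184594040, 24335·206826640184594040 + 1794·2805533046066067201) = (136545293294391499564175, 10066252573534620521994)

24335 1794
1184384449 87313980
57643991108495 4249571404806
2805533046066067201 206826640184594040
136545293294391499564175 10066252573534620521994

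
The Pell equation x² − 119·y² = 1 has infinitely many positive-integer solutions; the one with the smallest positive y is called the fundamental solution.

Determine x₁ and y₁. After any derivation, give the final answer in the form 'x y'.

[10; 1,9,1,20] for √119; ℓ=4 ⇒ convergent index 3
a_0=10:  p_0=10·1+0=10,  q_0=10·0+1=1
a_1=1:  p_1=1·10+1=11,  q_1=1·1+0=1
a_2=9:  p_2=9·11+10=109,  q_2=9·1+1=10
a_3=1:  p_3=1·109+11=120,  q_3=1·10+1=11
(x₁, y₁) = (120, 11);  120² − 119·11² = 1 ✓

120 11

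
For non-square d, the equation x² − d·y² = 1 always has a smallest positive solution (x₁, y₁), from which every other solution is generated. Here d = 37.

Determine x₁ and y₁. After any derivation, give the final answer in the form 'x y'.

√37 → a₀=6, period (12); ℓ=1 odd so k=1
i=0: a=6 ⇒ p=6, q=1
i=1: a=12 ⇒ p=73, q=12
→ (73, 12).  Check: 73²=5329, 37·12²=5328, difference 1.

73 12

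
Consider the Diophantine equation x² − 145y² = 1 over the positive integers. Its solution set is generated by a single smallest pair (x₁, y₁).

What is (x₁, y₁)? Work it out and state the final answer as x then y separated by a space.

289 24

√145 → a₀=12, period (24); ℓ=1 odd so k=1
i=0: a=12 ⇒ p=12, q=1
i=1: a=24 ⇒ p=289, q=24
(x₁, y₁) = (289, 24);  289² − 145·24² = 1 ✓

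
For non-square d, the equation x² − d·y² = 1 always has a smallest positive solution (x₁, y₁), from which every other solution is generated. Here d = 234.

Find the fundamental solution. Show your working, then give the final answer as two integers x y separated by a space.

[15; 3,2,1,2,1,2,3,30] for √234; ℓ=8 ⇒ convergent index 7
a_0=15:  p_0=15·1+0=15,  q_0=15·0+1=1
a_1=3:  p_1=3·15+1=46,  q_1=3·1+0=3
a_2=2:  p_2=2·46+15=107,  q_2=2·3+1=7
a_3=1:  p_3=1·107+46=153,  q_3=1·7+3=10
…
a_5=1:  p_5=1·413+153=566,  q_5=1·27+10=37
a_6=2:  p_6=2·566+413=1545,  q_6=2·37+27=101
a_7=3:  p_7=3·1545+566=5201,  q_7=3·101+37=340
→ (5201, 340).  Check: 5201²=27050401, 234·340²=27050400, difference 1.

5201 340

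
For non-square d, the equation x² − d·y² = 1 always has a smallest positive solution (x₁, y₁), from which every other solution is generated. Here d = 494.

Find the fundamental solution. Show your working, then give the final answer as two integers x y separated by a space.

√494 = [22; 4,2,2,1,2,1,2,2,4,44, …], period ℓ=10 (even) → k=9
step 0: (22, 1)  from 22·(1,0) + (0,1)
…
step 2: (200, 9)  from 2·(89,4) + (22,1)
…
step 4: (689, 31)  from 1·(489,22) + (200,9)
step 5: (1867, 84)  from 2·(689,31) + (489,22)
step 6: (2556, 115)  from 1·(1867,84) + (689,31)
step 7: (6979, 314)  from 2·(2556,115) + (1867,84)
step 8: (16514, 743)  from 2·(6979,314) + (2556,115)
step 9: (73035, 3286)  from 4·(16514,743) + (6979,314)
fundamental: x₁=73035, y₁=3286  (since 5334111225 − 494·10797796 = 1)

73035 3286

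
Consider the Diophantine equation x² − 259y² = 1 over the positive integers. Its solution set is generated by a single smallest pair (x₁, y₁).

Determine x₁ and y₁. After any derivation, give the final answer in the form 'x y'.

847225 52644

√259 → a₀=16, period (10,1,2,3,4,3,2,1,10,32); ℓ=10 even so k=9
step 0: (16, 1)  from 16·(1,0) + (0,1)
…
step 3: (515, 32)  from 2·(177,11) + (161,10)
step 4: (1722, 107)  from 3·(515,32) + (177,11)
step 5: (7403, 460)  from 4·(1722,107) + (515,32)
…
step 7: (55265, 3434)  from 2·(23931,1487) + (7403,460)
step 8: (79196, 4921)  from 1·(55265,3434) + (23931,1487)
step 9: (847225, 52644)  from 10·(79196,4921) + (55265,3434)
→ (847225, 52644).  Check: 847225²=717790200625, 259·52644²=717790200624, difference 1.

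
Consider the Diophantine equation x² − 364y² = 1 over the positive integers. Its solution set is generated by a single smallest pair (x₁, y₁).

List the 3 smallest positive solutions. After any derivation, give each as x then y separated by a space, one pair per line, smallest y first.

4954951 259710
49103078824801 2573700648420
486606699052048124551 25505121203178395130

√364 → a₀=19, period (12,1,2,3,1,8,1,3,2,1,12,38); ℓ=12 even so k=11
i=0: a=19 ⇒ p=19, q=1
i=1: a=12 ⇒ p=229, q=12
i=2: a=1 ⇒ p=248, q=13
…
i=7: a=1 ⇒ p=30755, q=1612
…
i=9: a=2 ⇒ p=270499, q=14178
i=10: a=1 ⇒ p=390371, q=20461
i=11: a=12 ⇒ p=4954951, q=259710
→ (4954951, 259710).  Check: 4954951²=24551539412401, 364·259710²=24551539412400, difference 1.
(4954951+259710√364)^2 = 49103078824801 + 2573700648420√364
(4954951+259710√364)^3 = 486606699052048124551 + 25505121203178395130√364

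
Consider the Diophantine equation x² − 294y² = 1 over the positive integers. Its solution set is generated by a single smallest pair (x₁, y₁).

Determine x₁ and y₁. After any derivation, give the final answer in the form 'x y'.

√294 → a₀=17, period (6,1,4,1,6,34); ℓ=6 even so k=5
a_0=17:  p_0=17·1+0=17,  q_0=17·0+1=1
…
a_3=4:  p_3=4·120+103=583,  q_3=4·7+6=34
a_4=1:  p_4=1·583+120=703,  q_4=1·34+7=41
a_5=6:  p_5=6·703+583=4801,  q_5=6·41+34=280
→ (4801, 280).  Check: 4801²=23049601, 294·280²=23049600, difference 1.

4801 280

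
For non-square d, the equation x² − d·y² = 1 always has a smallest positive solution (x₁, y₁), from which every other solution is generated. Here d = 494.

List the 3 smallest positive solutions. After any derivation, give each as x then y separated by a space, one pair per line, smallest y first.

73035 3286
10668222449 479986020
1558307253052395 70111557938114

d=494: √d = [22; 4,2,2,1,2,1,2,2,4,44] (ℓ=10, even), read p_9/q_9
k=0  a_k=22  p_k/q_k = 22/1
…
k=2  a_k=2  p_k/q_k = 200/9
k=3  a_k=2  p_k/q_k = 489/22
…
k=5  a_k=2  p_k/q_k = 1867/84
…
k=7  a_k=2  p_k/q_k = 6979/314
k=8  a_k=2  p_k/q_k = 16514/743
k=9  a_k=4  p_k/q_k = 73035/3286
(x₁, y₁) = (73035, 3286);  73035² − 494·3286² = 1 ✓
k=2:  x_2 = 73035·73035+494·3286·3286 = 10668222449,  y_2 = 73035·3286+3286·73035 = 479986020
k=3:  x_3 = 73035·10668222449+494·3286·479986020 = 1558307253052395,  y_3 = 73035·479986020+3286·10668222449 = 70111557938114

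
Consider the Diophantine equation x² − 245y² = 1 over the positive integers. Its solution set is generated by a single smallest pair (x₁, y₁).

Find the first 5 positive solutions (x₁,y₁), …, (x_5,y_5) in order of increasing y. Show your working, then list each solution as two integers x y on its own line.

√245 = [15; 1,1,1,7,6,7,1,1,1,30, …], period ℓ=10 (even) → k=9
i=0: a=15 ⇒ p=15, q=1
…
i=3: a=1 ⇒ p=47, q=3
i=4: a=7 ⇒ p=360, q=23
…
i=6: a=7 ⇒ p=15809, q=1010
i=7: a=1 ⇒ p=18016, q=1151
i=8: a=1 ⇒ p=33825, q=2161
i=9: a=1 ⇒ p=51841, q=3312
(x₁, y₁) = (51841, 3312);  51841² − 245·3312² = 1 ✓
(51841+3312√245)^2 = 5374978561 + 343394784√245
(51841+3312√245)^3 = 557288527109761 + 35603857991376√245
(51841+3312√245)^4 = 57780789062419261441 + 3691479203918451648√245
(51841+3312√245)^5 = 5990827771012465337616001 + 382739946785069045776560√245

51841 3312
5374978561 343394784
557288527109761 35603857991376
57780789062419261441 3691479203918451648
5990827771012465337616001 382739946785069045776560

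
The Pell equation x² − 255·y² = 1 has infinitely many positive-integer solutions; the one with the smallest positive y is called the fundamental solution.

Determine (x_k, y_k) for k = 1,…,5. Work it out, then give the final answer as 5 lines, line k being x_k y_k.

d=255: √d = [15; 1,30] (ℓ=2, even), read p_1/q_1
a_0=15:  p_0=15·1+0=15,  q_0=15·0+1=1
a_1=1:  p_1=1·15+1=16,  q_1=1·1+0=1
→ (16, 1).  Check: 16²=256, 255·1²=255, difference 1.
(16+1√255)^2 = 511 + 32√255
(16+1√255)^3 = 16336 + 1023√255
(16+1√255)^4 = 522241 + 32704√255
(16+1√255)^5 = 16695376 + 1045505√255

16 1
511 32
16336 1023
522241 32704
16695376 1045505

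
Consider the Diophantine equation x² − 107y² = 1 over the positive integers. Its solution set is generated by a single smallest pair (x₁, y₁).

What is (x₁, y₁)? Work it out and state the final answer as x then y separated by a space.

962 93

[10; 2,1,9,1,2,20] for √107; ℓ=6 ⇒ convergent index 5
step 0: (10, 1)  from 10·(1,0) + (0,1)
…
step 2: (31, 3)  from 1·(21,2) + (10,1)
…
step 4: (331, 32)  from 1·(300,29) + (31,3)
step 5: (962, 93)  from 2·(331,32) + (300,29)
→ (962, 93).  Check: 962²=925444, 107·93²=925443, difference 1.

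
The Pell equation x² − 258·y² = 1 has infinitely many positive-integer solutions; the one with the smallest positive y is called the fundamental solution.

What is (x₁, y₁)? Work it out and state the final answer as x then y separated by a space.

257 16

[16; 16,32] for √258; ℓ=2 ⇒ convergent index 1
k=0  a_k=16  p_k/q_k = 16/1
k=1  a_k=16  p_k/q_k = 257/16
(x₁, y₁) = (257, 16);  257² − 258·16² = 1 ✓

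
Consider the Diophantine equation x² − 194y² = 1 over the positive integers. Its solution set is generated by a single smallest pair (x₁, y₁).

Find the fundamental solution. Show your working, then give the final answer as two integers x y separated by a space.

[13; 1,12,1,26] for √194; ℓ=4 ⇒ convergent index 3
a_0=13:  p_0=13·1+0=13,  q_0=13·0+1=1
a_1=1:  p_1=1·13+1=14,  q_1=1·1+0=1
a_2=12:  p_2=12·14+13=181,  q_2=12·1+1=13
a_3=1:  p_3=1·181+14=195,  q_3=1·13+1=14
→ (195, 14).  Check: 195²=38025, 194·14²=38024, difference 1.

195 14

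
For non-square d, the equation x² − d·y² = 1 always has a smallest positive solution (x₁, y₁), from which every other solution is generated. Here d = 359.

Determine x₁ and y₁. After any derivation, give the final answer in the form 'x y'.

360 19

√359 = [18; 1,17,1,36, …], period ℓ=4 (even) → k=3
i=0: a=18 ⇒ p=18, q=1
…
i=2: a=17 ⇒ p=341, q=18
i=3: a=1 ⇒ p=360, q=19
fundamental: x₁=360, y₁=19  (since 129600 − 359·361 = 1)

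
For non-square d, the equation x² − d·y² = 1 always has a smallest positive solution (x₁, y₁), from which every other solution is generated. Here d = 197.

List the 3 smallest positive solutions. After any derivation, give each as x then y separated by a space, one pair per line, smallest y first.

393 28
308897 22008
242792649 17298260

d=197: √d = [14; 28] (ℓ=1, odd), read p_1/q_1
a_0=14:  p_0=14·1+0=14,  q_0=14·0+1=1
a_1=28:  p_1=28·14+1=393,  q_1=28·1+0=28
fundamental: x₁=393, y₁=28  (since 154449 − 197·784 = 1)
n=2: (393,28)∘(393,28) = (393·393+197·28·28, 393·28+28·393) = (308897,22008)
n=3: (308897,22008)∘(393,28) = (393·308897+197·28·22008, 393·22008+28·308897) = (242792649,17298260)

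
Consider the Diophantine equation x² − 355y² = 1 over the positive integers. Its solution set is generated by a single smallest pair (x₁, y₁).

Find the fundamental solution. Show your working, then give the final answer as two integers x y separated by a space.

954809 50676

[18; 1,5,3,3,1,6,1,3,3,5,1,36] for √355; ℓ=12 ⇒ convergent index 11
step 0: (18, 1)  from 18·(1,0) + (0,1)
step 1: (19, 1)  from 1·(18,1) + (1,0)
step 2: (113, 6)  from 5·(19,1) + (18,1)
step 3: (358, 19)  from 3·(113,6) + (19,1)
…
step 5: (1545, 82)  from 1·(1187,63) + (358,19)
step 6: (10457, 555)  from 6·(1545,82) + (1187,63)
step 7: (12002, 637)  from 1·(10457,555) + (1545,82)
step 8: (46463, 2466)  from 3·(12002,637) + (10457,555)
step 9: (151391, 8035)  from 3·(46463,2466) + (12002,637)
step 10: (803418, 42641)  from 5·(151391,8035) + (46463,2466)
step 11: (954809, 50676)  from 1·(803418,42641) + (151391,8035)
fundamental: x₁=954809, y₁=50676  (since 911660226481 − 355·2568056976 = 1)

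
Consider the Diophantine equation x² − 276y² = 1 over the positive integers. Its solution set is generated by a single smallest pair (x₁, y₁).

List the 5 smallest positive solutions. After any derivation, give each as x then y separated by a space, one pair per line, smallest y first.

[16; 1,1,1,1,2,2,2,1,1,1,1,32] for √276; ℓ=12 ⇒ convergent index 11
a_0=16:  p_0=16·1+0=16,  q_0=16·0+1=1
a_1=1:  p_1=1·16+1=17,  q_1=1·1+0=1
a_2=1:  p_2=1·17+16=33,  q_2=1·1+1=2
a_3=1:  p_3=1·33+17=50,  q_3=1·2+1=3
a_4=1:  p_4=1·50+33=83,  q_4=1·3+2=5
…
a_7=2:  p_7=2·515+216=1246,  q_7=2·31+13=75
a_8=1:  p_8=1·1246+515=1761,  q_8=1·75+31=106
a_9=1:  p_9=1·1761+1246=3007,  q_9=1·106+75=181
a_10=1:  p_10=1·3007+1761=4768,  q_10=1·181+106=287
a_11=1:  p_11=1·4768+3007=7775,  q_11=1·287+181=468
→ (7775, 468).  Check: 7775²=60450625, 276·468²=60450624, difference 1.
n=2: (7775,468)∘(7775,468) = (7775·7775+276·468·468, 7775·468+468·7775) = (120901249,7277400)
n=3: (120901249,7277400)∘(7775,468) = (7775·120901249+276·468·7277400, 7775·7277400+468·120901249) = (1880014414175,113163569532)
n=4: (1880014414175,113163569532)∘(7775,468) = (7775·1880014414175+276·468·113163569532, 7775·113163569532+468·1880014414175) = (29234224019520001,1759693498945200)
n=5: (29234224019520001,1759693498945200)∘(7775,468) = (7775·29234224019520001+276·468·1759693498945200, 7775·1759693498945200+468·29234224019520001) = (454592181623521601375,27363233795434290468)

7775 468
120901249 7277400
1880014414175 113163569532
29234224019520001 1759693498945200
454592181623521601375 27363233795434290468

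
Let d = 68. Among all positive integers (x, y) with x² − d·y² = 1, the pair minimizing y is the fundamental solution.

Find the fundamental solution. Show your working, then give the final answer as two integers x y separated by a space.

√68 = [8; 4,16, …], period ℓ=2 (even) → k=1
k=0  a_k=8  p_k/q_k = 8/1
k=1  a_k=4  p_k/q_k = 33/4
(x₁, y₁) = (33, 4);  33² − 68·4² = 1 ✓

33 4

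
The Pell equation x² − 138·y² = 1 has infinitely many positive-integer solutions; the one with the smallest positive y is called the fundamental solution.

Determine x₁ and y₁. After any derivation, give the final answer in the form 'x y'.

47 4

[11; 1,2,1,22] for √138; ℓ=4 ⇒ convergent index 3
i=0: a=11 ⇒ p=11, q=1
i=1: a=1 ⇒ p=12, q=1
i=2: a=2 ⇒ p=35, q=3
i=3: a=1 ⇒ p=47, q=4
→ (47, 4).  Check: 47²=2209, 138·4²=2208, difference 1.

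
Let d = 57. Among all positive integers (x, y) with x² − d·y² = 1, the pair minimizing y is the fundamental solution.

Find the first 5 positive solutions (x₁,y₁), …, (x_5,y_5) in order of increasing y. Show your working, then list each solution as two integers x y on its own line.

[7; 1,1,4,1,1,14] for √57; ℓ=6 ⇒ convergent index 5
i=0: a=7 ⇒ p=7, q=1
…
i=3: a=4 ⇒ p=68, q=9
i=4: a=1 ⇒ p=83, q=11
i=5: a=1 ⇒ p=151, q=20
→ (151, 20).  Check: 151²=22801, 57·20²=22800, difference 1.
k=2:  x_2 = 151·151+57·20·20 = 45601,  y_2 = 151·20+20·151 = 6040
k=3:  x_3 = 151·45601+57·20·6040 = 13771351,  y_3 = 151·6040+20·45601 = 1824060
k=4:  x_4 = 151·13771351+57·20·1824060 = 4158902401,  y_4 = 151·1824060+20·13771351 = 550860080
k=5:  x_5 = 151·4158902401+57·20·550860080 = 1255974753751,  y_5 = 151·550860080+20·4158902401 = 166357920100

151 20
45601 6040
13771351 1824060
4158902401 550860080
1255974753751 166357920100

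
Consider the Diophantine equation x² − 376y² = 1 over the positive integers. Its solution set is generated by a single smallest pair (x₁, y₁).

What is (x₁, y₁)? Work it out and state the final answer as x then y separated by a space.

√376 → a₀=19, period (2,1,1,3,1,…,1,2,38); ℓ=16 even so k=15
k=0  a_k=19  p_k/q_k = 19/1
k=1  a_k=2  p_k/q_k = 39/2
k=2  a_k=1  p_k/q_k = 58/3
…
k=4  a_k=3  p_k/q_k = 349/18
…
k=6  a_k=2  p_k/q_k = 1241/64
k=7  a_k=2  p_k/q_k = 2928/151
…
k=9  a_k=2  p_k/q_k = 28834/1487
…
k=13  a_k=1  p_k/q_k = 468441/24158
k=14  a_k=1  p_k/q_k = 837427/43187
k=15  a_k=2  p_k/q_k = 2143295/110532
→ (2143295, 110532).  Check: 2143295²=4593713457025, 376·110532²=4593713457024, difference 1.

2143295 110532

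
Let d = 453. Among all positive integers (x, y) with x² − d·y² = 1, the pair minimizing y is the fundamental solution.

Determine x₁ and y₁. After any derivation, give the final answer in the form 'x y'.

1653751 77700

d=453: √d = [21; 3,1,1,10,14,10,1,1,3,42] (ℓ=10, even), read p_9/q_9
i=0: a=21 ⇒ p=21, q=1
…
i=2: a=1 ⇒ p=85, q=4
i=3: a=1 ⇒ p=149, q=7
i=4: a=10 ⇒ p=1575, q=74
i=5: a=14 ⇒ p=22199, q=1043
i=6: a=10 ⇒ p=223565, q=10504
i=7: a=1 ⇒ p=245764, q=11547
i=8: a=1 ⇒ p=469329, q=22051
i=9: a=3 ⇒ p=1653751, q=77700
→ (1653751, 77700).  Check: 1653751²=2734892370001, 453·77700²=2734892370000, difference 1.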